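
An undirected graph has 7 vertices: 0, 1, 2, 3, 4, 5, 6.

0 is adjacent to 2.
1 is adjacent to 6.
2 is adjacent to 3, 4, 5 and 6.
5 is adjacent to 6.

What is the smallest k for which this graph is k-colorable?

3

2, 5, 6 form a triangle, so at least 3 colors are needed.
3 colors suffice: 0=b, 1=a, 2=a, 3=b, 4=b, 5=c, 6=b. Each edge has distinct colors on its endpoints.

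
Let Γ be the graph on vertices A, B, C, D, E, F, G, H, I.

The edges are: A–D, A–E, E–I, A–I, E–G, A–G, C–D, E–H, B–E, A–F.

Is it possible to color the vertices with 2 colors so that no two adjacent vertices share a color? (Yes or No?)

No

A, E, G are pairwise adjacent, so at least 3 colors are needed.
So 2 colors are not enough.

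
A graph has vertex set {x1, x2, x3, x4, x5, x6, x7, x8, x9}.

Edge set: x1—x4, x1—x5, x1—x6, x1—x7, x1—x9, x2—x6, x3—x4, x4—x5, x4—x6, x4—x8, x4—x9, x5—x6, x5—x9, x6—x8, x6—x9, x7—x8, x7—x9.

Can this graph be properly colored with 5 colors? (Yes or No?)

The chromatic number is 5. x1, x4, x5, x6, x9 are mutually adjacent (a clique of size 5), so at least 5 colors are needed.
5 colors suffice: color 1 → {x3, x6, x7}; color 2 → {x2, x4}; color 3 → {x1, x8}; color 4 → {x9}; color 5 → {x5}.
That is already a proper 5-coloring.

Yes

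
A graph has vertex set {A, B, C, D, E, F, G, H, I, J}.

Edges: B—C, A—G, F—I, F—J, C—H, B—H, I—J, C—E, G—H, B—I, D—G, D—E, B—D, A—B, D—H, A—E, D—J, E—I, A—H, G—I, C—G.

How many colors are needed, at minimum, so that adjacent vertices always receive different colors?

A, G, H are mutually adjacent, so at least 3 colors are needed.
3 colors suffice: color 1 → {A, C, D, I}; color 2 → {B, E, G, J}; color 3 → {F, H}. No two adjacent vertices share a color.

3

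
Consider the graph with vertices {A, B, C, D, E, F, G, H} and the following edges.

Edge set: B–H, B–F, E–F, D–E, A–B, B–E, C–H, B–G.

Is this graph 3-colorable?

The chromatic number is 3. B, E, F form a triangle, so at least 3 colors are needed.
A valid assignment using 3 colors: A=2, B=1, C=1, D=1, E=2, F=3, G=2, H=2.
That is already a proper 3-coloring.

Yes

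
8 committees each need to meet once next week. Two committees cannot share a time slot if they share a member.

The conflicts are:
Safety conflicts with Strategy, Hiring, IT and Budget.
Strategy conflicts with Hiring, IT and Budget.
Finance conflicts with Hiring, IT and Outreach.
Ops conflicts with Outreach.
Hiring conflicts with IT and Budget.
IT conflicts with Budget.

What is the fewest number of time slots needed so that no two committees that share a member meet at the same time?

Safety, Strategy, Hiring, IT, Budget are mutually in conflict, so at least 5 time slots are needed.
Using 5 time slots: Safety=5, Strategy=3, Finance=3, Ops=2, Hiring=1, IT=2, Outreach=1, Budget=4. No two conflicting committees share a time slot.

5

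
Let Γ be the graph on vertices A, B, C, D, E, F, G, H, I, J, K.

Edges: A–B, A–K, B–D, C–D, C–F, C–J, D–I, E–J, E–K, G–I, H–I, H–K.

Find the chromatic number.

3

The cycle K-E-J-C-D-I-H-K has odd length 7, so it cannot be 2-colored; at least 3 colors are needed.
3 colors suffice: color red → {B, C, I, K}; color blue → {A, D, E, F, G, H}; color green → {J}. Each edge has distinct colors on its endpoints.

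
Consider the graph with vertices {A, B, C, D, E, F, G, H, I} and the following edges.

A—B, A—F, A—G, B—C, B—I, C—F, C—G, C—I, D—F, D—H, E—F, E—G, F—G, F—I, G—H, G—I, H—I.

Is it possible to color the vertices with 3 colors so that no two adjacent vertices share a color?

C, F, G, I are pairwise adjacent (a clique of size 4), so at least 4 colors are needed.
So 3 colors are not enough.

No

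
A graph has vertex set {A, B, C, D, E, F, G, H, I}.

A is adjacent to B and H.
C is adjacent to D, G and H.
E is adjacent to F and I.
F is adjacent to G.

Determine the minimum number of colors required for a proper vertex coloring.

A and H are adjacent, so at least 2 colors are needed.
2 colors suffice: color red → {A, C, F, I}; color blue → {B, D, E, G, H}. Every edge joins two different colors.

2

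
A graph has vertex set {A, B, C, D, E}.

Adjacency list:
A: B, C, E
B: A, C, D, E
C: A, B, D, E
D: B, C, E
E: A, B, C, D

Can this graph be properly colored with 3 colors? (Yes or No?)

No

A, B, C, E are mutually adjacent (a clique of size 4), so at least 4 colors are needed.
So 3 colors are not enough.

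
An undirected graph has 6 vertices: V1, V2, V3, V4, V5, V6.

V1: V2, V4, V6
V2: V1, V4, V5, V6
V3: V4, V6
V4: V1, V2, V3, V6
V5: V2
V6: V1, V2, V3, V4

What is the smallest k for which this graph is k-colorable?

4

V1, V2, V4, V6 are mutually adjacent (a clique of size 4), so at least 4 colors are needed.
One proper 4-coloring: V1=Y, V2=G, V3=G, V4=R, V5=R, V6=B. Each edge has distinct colors on its endpoints.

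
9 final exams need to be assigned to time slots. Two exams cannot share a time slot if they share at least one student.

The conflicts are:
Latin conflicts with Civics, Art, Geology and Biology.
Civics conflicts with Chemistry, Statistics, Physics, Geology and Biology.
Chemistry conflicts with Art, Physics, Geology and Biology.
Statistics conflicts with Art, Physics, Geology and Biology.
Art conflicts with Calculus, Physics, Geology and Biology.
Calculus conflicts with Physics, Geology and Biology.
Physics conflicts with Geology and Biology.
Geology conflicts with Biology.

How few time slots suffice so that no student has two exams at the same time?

Chemistry, Art, Physics, Geology, Biology all conflict with each other, so at least 5 time slots are needed.
5 time slots suffice: time slot 1 → {Geology}; time slot 2 → {Biology}; time slot 3 → {Latin, Physics}; time slot 4 → {Civics, Art}; time slot 5 → {Chemistry, Statistics, Calculus}. Each listed conflict is separated.

5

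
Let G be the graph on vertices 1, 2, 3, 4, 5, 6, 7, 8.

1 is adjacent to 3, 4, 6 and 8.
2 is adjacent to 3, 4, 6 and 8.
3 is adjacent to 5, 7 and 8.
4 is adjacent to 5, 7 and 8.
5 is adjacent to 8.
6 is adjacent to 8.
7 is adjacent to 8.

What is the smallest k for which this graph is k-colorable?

3

4, 7, 8 are mutually adjacent, so at least 3 colors are needed.
3 colors suffice: color red → {8}; color blue → {3, 4, 6}; color green → {1, 2, 5, 7}. No two adjacent vertices share a color.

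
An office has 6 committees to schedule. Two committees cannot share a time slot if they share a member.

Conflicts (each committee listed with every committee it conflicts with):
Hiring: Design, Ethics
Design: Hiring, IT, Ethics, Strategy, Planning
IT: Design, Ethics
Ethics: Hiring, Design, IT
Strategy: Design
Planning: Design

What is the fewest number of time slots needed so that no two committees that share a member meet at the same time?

Design, IT, Ethics are mutually in conflict, so at least 3 time slots are needed.
3 time slots suffice: Hiring=3, Design=1, IT=3, Ethics=2, Strategy=2, Planning=2. Every pair that conflicts lands in different time slots.

3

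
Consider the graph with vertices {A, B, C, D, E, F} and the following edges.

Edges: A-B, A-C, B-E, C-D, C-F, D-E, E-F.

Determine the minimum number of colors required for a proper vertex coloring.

The cycle A-C-D-E-B-A has odd length 5, so it cannot be 2-colored; at least 3 colors are needed.
3 colors suffice: color 1 → {C, E}; color 2 → {A, D, F}; color 3 → {B}. No two adjacent vertices share a color.

3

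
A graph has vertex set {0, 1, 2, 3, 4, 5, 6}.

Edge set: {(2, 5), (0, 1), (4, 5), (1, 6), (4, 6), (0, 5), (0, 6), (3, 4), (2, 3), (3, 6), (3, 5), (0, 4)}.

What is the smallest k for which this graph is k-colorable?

3, 4, 6 are mutually adjacent, so at least 3 colors are needed.
One proper 3-coloring: 0=green, 1=red, 2=red, 3=green, 4=red, 5=blue, 6=blue. No two adjacent vertices share a color.

3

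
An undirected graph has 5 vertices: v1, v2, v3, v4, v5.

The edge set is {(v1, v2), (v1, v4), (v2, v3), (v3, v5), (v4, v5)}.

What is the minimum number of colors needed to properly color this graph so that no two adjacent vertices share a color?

The cycle v3-v5-v4-v1-v2-v3 has odd length 5, so it cannot be 2-colored; at least 3 colors are needed.
3 colors suffice: color 1 → {v3, v4}; color 2 → {v2, v5}; color 3 → {v1}. Every edge joins two different colors.

3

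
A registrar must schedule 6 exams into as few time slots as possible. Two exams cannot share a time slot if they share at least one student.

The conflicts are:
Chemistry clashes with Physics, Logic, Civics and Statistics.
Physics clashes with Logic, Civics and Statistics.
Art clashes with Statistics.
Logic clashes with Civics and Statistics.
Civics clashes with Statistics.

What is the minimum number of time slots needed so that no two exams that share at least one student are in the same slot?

Chemistry, Physics, Logic, Civics, Statistics all conflict with each other, so at least 5 time slots are needed.
5 time slots suffice: time slot 1 → {Statistics}; time slot 2 → {Art, Logic}; time slot 3 → {Physics}; time slot 4 → {Civics}; time slot 5 → {Chemistry}. Every pair that conflicts lands in different time slots.

5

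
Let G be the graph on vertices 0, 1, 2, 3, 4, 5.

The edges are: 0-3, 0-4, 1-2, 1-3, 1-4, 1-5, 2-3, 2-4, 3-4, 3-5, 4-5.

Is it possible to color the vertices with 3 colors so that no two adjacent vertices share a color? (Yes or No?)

No

1, 3, 4, 5 are pairwise adjacent (a clique of size 4), so at least 4 colors are needed.
So 3 colors are not enough.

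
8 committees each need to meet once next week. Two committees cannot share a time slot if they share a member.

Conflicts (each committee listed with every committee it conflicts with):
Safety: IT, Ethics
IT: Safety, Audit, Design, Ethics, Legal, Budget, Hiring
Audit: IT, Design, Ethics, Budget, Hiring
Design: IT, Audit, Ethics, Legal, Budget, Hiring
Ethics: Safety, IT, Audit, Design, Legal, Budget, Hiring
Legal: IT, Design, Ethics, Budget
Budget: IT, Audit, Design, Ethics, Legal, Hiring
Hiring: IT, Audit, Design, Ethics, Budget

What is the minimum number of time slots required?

6

IT, Audit, Design, Ethics, Budget, Hiring all conflict with each other, so at least 6 time slots are needed.
6 time slots suffice: time slot 1 → {Ethics}; time slot 2 → {IT}; time slot 3 → {Safety, Design}; time slot 4 → {Budget}; time slot 5 → {Legal, Hiring}; time slot 6 → {Audit}. Each listed conflict is separated.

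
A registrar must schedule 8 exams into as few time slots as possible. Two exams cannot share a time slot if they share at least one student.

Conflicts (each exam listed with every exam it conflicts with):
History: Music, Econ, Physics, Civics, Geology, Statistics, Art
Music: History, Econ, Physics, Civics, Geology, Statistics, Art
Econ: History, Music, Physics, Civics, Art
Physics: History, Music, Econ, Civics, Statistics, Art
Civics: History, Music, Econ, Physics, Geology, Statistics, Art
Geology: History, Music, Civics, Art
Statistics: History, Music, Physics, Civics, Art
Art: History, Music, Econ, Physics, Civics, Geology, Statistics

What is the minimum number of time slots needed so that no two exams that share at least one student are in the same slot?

History, Music, Econ, Physics, Civics, Art are mutually in conflict, so at least 6 time slots are needed.
Using 6 time slots: History=2, Music=4, Econ=6, Physics=5, Civics=1, Geology=5, Statistics=6, Art=3. Every pair that conflicts lands in different time slots.

6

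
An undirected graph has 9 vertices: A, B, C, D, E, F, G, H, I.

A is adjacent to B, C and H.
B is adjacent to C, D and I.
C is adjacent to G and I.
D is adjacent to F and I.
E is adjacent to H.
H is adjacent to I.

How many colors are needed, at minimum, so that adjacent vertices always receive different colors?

B, D, I are pairwise adjacent, so at least 3 colors are needed.
3 colors suffice: color 1 → {C, D, H}; color 2 → {B, E, F, G}; color 3 → {A, I}. Each edge has distinct colors on its endpoints.

3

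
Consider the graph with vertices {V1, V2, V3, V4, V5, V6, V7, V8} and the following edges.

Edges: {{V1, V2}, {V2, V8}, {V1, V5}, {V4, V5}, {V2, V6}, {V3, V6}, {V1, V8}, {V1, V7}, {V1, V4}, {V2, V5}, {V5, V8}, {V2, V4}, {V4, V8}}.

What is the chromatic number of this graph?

V1, V2, V4, V5, V8 are mutually adjacent (a clique of size 5), so at least 5 colors are needed.
5 colors suffice: V1=2, V2=1, V3=1, V4=4, V5=3, V6=2, V7=1, V8=5. Each edge has distinct colors on its endpoints.

5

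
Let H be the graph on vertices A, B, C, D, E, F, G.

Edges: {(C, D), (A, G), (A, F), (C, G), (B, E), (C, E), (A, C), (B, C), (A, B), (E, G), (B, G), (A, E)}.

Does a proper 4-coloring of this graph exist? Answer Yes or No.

No

A, B, C, E, G are mutually adjacent (a clique of size 5), so at least 5 colors are needed.
So 4 colors are not enough.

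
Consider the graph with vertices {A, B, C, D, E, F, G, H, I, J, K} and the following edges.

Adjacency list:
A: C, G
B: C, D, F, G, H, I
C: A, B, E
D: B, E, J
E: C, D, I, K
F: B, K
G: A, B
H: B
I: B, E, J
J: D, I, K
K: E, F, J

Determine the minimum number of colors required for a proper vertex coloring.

The cycle F-B-D-J-K-F has odd length 5, so it cannot be 2-colored; at least 3 colors are needed.
A valid assignment using 3 colors: A=1, B=1, C=2, D=2, E=1, F=3, G=2, H=2, I=2, J=1, K=2. Every edge joins two different colors.

3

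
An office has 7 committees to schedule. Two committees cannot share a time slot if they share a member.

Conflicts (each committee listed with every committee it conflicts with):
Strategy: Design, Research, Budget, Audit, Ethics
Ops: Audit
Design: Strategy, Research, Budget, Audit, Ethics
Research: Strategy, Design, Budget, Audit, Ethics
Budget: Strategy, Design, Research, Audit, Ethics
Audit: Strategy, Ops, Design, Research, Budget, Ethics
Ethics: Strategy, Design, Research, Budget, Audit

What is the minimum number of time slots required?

6

Strategy, Design, Research, Budget, Audit, Ethics pairwise conflict, so at least 6 time slots are needed.
6 time slots suffice: time slot 1 → {Audit}; time slot 2 → {Ops, Ethics}; time slot 3 → {Research}; time slot 4 → {Design}; time slot 5 → {Strategy}; time slot 6 → {Budget}. Every pair that conflicts lands in different time slots.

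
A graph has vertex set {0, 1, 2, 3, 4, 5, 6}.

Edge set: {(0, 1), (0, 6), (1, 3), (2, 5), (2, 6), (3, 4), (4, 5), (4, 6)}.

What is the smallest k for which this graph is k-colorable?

The cycle 0-1-3-4-6-0 has odd length 5, so it cannot be 2-colored; at least 3 colors are needed.
3 colors suffice: 0=red, 1=green, 2=red, 3=blue, 4=red, 5=blue, 6=blue. Every edge joins two different colors.

3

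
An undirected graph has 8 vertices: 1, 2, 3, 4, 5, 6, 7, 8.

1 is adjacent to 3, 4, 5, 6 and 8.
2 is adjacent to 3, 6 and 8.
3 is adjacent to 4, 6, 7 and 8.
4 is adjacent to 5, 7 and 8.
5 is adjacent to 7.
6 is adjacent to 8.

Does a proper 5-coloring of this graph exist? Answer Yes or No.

The chromatic number is 4. 2, 3, 6, 8 are mutually adjacent (a clique of size 4), so at least 4 colors are needed.
4 colors suffice: 1=yellow, 2=yellow, 3=red, 4=green, 5=red, 6=green, 7=blue, 8=blue.
Since 5 ≥ 4, a proper 5-coloring certainly exists.

Yes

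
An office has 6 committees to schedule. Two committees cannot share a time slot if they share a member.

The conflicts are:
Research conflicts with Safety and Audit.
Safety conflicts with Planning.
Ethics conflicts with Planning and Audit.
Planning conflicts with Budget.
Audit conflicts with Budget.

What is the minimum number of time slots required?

3

The cycle Planning-Safety-Research-Audit-Budget-Planning has odd length 5, so it cannot be 2-colored; at least 3 time slots are needed.
3 time slots suffice: Research=2, Safety=3, Ethics=2, Planning=1, Audit=1, Budget=2. Each listed conflict is separated.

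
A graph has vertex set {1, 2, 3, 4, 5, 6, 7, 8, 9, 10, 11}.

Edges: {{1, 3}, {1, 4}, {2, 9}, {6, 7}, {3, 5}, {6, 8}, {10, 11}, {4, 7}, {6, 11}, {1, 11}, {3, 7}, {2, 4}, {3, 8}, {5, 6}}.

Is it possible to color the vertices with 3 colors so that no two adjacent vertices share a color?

Yes

The chromatic number is 3. The cycle 1-3-8-6-11-1 has odd length 5, so it cannot be 2-colored; at least 3 colors are needed.
3 colors suffice: 1=blue, 2=blue, 3=red, 4=red, 5=blue, 6=red, 7=blue, 8=blue, 9=red, 10=red, 11=green.
That is already a proper 3-coloring.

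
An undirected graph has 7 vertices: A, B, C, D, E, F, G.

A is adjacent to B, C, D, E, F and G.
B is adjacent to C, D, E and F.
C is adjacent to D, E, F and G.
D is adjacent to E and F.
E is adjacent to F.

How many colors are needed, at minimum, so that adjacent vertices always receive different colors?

A, B, C, D, E, F form a clique, so at least 6 colors are needed.
A valid assignment using 6 colors: A=2, B=4, C=1, D=3, E=6, F=5, G=3. Each edge has distinct colors on its endpoints.

6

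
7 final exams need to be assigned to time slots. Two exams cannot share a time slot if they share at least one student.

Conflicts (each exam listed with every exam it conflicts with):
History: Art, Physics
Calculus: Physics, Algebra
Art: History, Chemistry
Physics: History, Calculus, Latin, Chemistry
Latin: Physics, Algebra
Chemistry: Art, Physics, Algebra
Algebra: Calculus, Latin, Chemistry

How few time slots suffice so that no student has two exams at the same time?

2

History and Physics conflict, so at least 2 time slots are needed.
Using 2 time slots: History=2, Calculus=2, Art=1, Physics=1, Latin=2, Chemistry=2, Algebra=1. Each listed conflict is separated.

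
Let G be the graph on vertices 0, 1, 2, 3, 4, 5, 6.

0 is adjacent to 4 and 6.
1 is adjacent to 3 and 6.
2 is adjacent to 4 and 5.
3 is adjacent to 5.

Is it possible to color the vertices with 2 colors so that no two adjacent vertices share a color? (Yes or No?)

No

The cycle 3-5-2-4-0-6-1-3 has odd length 7, so it cannot be 2-colored; at least 3 colors are needed.
So 2 colors are not enough.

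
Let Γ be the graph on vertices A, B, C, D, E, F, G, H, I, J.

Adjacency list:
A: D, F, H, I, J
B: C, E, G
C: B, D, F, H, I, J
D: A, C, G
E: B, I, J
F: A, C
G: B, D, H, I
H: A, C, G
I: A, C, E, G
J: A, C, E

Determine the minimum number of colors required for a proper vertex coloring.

G and I are adjacent, so at least 2 colors are needed.
A valid assignment using 2 colors: A=red, B=blue, C=red, D=blue, E=red, F=blue, G=red, H=blue, I=blue, J=blue. No two adjacent vertices share a color.

2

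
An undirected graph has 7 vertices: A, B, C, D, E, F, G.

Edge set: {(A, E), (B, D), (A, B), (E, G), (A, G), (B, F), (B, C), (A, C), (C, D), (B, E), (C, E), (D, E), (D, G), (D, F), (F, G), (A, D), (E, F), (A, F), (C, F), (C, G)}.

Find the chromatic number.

6

A, C, D, E, F, G are pairwise adjacent (a clique of size 6), so at least 6 colors are needed.
6 colors suffice: color 1 → {F}; color 2 → {E}; color 3 → {A}; color 4 → {C}; color 5 → {D}; color 6 → {B, G}. Each edge has distinct colors on its endpoints.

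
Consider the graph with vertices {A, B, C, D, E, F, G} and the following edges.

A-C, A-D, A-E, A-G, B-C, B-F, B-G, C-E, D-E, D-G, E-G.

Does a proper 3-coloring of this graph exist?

A, D, E, G form a clique, so at least 4 colors are needed.
So 3 colors are not enough.

No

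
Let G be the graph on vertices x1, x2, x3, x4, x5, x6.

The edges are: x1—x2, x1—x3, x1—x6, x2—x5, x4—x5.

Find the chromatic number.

x2 and x5 are adjacent, so at least 2 colors are needed.
2 colors suffice: color R → {x1, x5}; color B → {x2, x3, x4, x6}. No two adjacent vertices share a color.

2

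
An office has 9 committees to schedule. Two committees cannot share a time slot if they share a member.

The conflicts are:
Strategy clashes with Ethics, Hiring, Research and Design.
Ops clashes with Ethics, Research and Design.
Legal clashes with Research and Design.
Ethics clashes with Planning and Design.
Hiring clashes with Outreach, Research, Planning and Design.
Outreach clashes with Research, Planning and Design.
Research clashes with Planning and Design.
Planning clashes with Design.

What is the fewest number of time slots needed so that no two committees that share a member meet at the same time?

5

Hiring, Outreach, Research, Planning, Design all conflict with each other, so at least 5 time slots are needed.
5 time slots suffice: Strategy=4, Ops=3, Legal=3, Ethics=2, Hiring=3, Outreach=5, Research=2, Planning=4, Design=1. Each listed conflict is separated.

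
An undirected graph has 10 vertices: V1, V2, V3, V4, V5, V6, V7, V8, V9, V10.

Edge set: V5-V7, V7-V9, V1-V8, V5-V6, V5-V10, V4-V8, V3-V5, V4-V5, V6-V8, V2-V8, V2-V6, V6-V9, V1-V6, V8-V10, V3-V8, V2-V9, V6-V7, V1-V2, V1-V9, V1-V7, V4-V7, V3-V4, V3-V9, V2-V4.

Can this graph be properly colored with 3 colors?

No

V1, V6, V7, V9 are pairwise adjacent (a clique of size 4), so at least 4 colors are needed.
So 3 colors are not enough.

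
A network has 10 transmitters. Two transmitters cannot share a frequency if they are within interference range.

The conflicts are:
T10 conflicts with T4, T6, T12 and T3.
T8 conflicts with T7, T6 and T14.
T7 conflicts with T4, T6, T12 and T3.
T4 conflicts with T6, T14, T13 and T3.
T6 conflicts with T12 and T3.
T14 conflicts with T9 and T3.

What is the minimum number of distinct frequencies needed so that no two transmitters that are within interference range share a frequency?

T10, T4, T6, T3 are mutually in conflict, so at least 4 frequencies are needed.
Using 4 frequencies: T10=4, T8=1, T7=4, T4=1, T6=2, T12=1, T14=2, T13=2, T9=1, T3=3. Each listed conflict is separated.

4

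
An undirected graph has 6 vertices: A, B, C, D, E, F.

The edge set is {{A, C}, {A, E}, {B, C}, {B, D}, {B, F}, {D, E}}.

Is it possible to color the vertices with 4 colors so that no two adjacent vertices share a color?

Yes

The chromatic number is 3. The cycle E-D-B-C-A-E has odd length 5, so it cannot be 2-colored; at least 3 colors are needed.
A valid assignment using 3 colors: A=2, B=1, C=3, D=2, E=1, F=2.
Since 4 ≥ 3, a proper 4-coloring certainly exists.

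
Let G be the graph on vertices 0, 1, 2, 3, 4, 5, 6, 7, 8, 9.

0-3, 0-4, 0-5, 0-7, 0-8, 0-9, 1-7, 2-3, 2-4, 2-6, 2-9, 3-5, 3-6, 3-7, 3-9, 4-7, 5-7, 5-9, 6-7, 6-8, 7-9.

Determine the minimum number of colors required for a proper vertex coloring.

0, 3, 5, 7, 9 form a clique, so at least 5 colors are needed.
5 colors suffice: color a → {2, 7, 8}; color b → {0, 1, 6}; color c → {3, 4}; color d → {9}; color e → {5}. Each edge has distinct colors on its endpoints.

5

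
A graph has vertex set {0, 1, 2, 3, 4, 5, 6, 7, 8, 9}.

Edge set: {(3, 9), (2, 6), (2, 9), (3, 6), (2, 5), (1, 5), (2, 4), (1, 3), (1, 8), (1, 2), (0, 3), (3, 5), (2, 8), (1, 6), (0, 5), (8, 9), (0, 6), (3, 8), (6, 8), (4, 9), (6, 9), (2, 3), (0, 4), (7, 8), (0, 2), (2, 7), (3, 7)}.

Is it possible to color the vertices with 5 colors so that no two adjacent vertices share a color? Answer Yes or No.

The chromatic number is 5. 1, 2, 3, 6, 8 are mutually adjacent (a clique of size 5), so at least 5 colors are needed.
5 colors suffice: 0=d, 1=e, 2=a, 3=b, 4=b, 5=c, 6=c, 7=c, 8=d, 9=e.
That is already a proper 5-coloring.

Yes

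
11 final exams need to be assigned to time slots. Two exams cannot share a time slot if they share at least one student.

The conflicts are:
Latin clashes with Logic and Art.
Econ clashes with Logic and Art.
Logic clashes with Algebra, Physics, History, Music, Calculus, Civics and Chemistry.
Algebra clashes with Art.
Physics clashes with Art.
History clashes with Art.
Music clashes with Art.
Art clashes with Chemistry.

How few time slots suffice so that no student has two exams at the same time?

Algebra and Art conflict, so at least 2 time slots are needed.
Using 2 time slots: Latin=2, Econ=2, Logic=1, Algebra=2, Physics=2, History=2, Music=2, Calculus=2, Civics=2, Art=1, Chemistry=2. No two conflicting exams share a time slot.

2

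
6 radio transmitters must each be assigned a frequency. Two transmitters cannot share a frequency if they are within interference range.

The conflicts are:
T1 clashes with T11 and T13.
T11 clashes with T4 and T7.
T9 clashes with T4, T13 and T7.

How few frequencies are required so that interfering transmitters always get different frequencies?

The cycle T4-T9-T13-T1-T11-T4 has odd length 5, so it cannot be 2-colored; at least 3 frequencies are needed.
3 frequencies suffice: frequency 1 → {T11, T9}; frequency 2 → {T4, T13, T7}; frequency 3 → {T1}. No two conflicting transmitters share a frequency.

3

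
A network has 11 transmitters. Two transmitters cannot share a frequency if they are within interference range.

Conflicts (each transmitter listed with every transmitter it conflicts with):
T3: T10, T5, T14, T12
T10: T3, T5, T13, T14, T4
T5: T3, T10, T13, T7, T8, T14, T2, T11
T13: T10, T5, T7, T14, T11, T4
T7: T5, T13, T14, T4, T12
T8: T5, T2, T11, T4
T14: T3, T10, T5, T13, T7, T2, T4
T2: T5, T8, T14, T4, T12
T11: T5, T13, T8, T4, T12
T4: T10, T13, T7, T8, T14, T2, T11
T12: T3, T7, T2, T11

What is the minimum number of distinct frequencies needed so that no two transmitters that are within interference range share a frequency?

4

T13, T7, T14, T4 all conflict with each other, so at least 4 frequencies are needed.
Using 4 frequencies: T3=3, T10=4, T5=1, T13=3, T7=4, T8=4, T14=2, T2=3, T11=2, T4=1, T12=1. Every pair that conflicts lands in different frequencies.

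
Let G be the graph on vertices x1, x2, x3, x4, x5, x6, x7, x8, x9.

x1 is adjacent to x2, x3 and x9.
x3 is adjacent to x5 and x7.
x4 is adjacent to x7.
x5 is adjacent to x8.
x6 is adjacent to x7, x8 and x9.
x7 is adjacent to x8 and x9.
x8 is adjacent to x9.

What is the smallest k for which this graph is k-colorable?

x6, x7, x8, x9 form a clique, so at least 4 colors are needed.
A valid assignment using 4 colors: x1=1, x2=2, x3=2, x4=2, x5=1, x6=4, x7=1, x8=2, x9=3. Every edge joins two different colors.

4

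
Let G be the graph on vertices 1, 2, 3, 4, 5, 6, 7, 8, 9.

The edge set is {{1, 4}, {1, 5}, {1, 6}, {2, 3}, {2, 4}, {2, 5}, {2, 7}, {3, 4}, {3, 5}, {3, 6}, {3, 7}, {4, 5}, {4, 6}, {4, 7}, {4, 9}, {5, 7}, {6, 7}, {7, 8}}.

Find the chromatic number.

2, 3, 4, 5, 7 form a clique, so at least 5 colors are needed.
5 colors suffice: color a → {4, 8}; color b → {1, 7, 9}; color c → {5, 6}; color d → {3}; color e → {2}. Every edge joins two different colors.

5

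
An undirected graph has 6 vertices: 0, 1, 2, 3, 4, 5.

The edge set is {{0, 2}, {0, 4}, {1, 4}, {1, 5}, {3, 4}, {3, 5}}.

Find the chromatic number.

0 and 2 are adjacent, so at least 2 colors are needed.
2 colors suffice: color a → {2, 4, 5}; color b → {0, 1, 3}. No two adjacent vertices share a color.

2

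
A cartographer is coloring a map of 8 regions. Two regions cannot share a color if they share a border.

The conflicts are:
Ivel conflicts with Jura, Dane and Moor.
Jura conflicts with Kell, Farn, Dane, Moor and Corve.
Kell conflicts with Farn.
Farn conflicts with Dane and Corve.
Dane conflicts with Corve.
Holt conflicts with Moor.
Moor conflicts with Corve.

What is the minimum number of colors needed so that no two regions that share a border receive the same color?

4

Jura, Farn, Dane, Corve are mutually in conflict, so at least 4 colors are needed.
4 colors suffice: color 1 → {Jura, Holt}; color 2 → {Ivel, Kell, Corve}; color 3 → {Farn, Moor}; color 4 → {Dane}. No two conflicting regions share a color.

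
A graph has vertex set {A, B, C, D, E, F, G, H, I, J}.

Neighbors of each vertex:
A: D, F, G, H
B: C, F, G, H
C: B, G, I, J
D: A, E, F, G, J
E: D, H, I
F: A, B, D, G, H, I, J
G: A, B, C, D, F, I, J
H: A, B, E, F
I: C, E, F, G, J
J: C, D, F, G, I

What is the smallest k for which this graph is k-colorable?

D, F, G, J are pairwise adjacent (a clique of size 4), so at least 4 colors are needed.
4 colors suffice: A=yellow, B=green, C=red, D=green, E=red, F=red, G=blue, H=blue, I=green, J=yellow. Every edge joins two different colors.

4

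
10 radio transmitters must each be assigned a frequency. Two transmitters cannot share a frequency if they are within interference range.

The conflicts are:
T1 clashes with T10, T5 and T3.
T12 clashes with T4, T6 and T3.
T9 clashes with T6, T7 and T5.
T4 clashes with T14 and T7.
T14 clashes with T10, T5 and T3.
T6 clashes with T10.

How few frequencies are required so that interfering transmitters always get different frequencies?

3

The cycle T10-T6-T9-T5-T14-T10 has odd length 5, so it cannot be 2-colored; at least 3 frequencies are needed.
3 frequencies suffice: frequency 1 → {T1, T12, T9, T14}; frequency 2 → {T4, T6, T5, T3}; frequency 3 → {T7, T10}. No two conflicting transmitters share a frequency.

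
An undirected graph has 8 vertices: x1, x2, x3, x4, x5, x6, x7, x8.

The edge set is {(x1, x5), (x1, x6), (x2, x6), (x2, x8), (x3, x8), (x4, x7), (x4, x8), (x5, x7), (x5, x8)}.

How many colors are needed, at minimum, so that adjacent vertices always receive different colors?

The cycle x1-x5-x8-x2-x6-x1 has odd length 5, so it cannot be 2-colored; at least 3 colors are needed.
3 colors suffice: color 1 → {x6, x7, x8}; color 2 → {x2, x3, x4, x5}; color 3 → {x1}. No two adjacent vertices share a color.

3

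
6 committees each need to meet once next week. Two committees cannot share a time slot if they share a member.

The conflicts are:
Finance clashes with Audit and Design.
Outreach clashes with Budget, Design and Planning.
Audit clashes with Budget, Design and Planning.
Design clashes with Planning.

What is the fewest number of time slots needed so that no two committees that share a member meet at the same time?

Finance, Audit, Design pairwise conflict, so at least 3 time slots are needed.
Using 3 time slots: Finance=3, Outreach=1, Audit=1, Budget=2, Design=2, Planning=3. Every pair that conflicts lands in different time slots.

3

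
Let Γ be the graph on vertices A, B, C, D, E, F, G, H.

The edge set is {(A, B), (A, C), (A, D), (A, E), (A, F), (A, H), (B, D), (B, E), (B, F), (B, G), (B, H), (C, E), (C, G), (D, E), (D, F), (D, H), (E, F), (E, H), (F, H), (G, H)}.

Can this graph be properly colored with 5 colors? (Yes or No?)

No

A, B, D, E, F, H are pairwise adjacent (a clique of size 6), so at least 6 colors are needed.
So 5 colors are not enough.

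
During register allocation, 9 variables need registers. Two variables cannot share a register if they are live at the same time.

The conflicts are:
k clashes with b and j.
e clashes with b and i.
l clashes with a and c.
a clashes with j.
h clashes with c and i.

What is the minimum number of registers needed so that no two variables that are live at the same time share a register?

The cycle h-c-l-a-j-k-b-e-i-h has odd length 9, so it cannot be 2-colored; at least 3 registers are needed.
3 registers suffice: register 1 → {e, l, h, j}; register 2 → {k, a, c, i}; register 3 → {b}. No two conflicting variables share a register.

3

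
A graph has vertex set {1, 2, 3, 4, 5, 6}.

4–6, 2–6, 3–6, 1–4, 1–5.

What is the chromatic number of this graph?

1 and 5 are adjacent, so at least 2 colors are needed.
One proper 2-coloring: 1=a, 2=b, 3=b, 4=b, 5=b, 6=a. Every edge joins two different colors.

2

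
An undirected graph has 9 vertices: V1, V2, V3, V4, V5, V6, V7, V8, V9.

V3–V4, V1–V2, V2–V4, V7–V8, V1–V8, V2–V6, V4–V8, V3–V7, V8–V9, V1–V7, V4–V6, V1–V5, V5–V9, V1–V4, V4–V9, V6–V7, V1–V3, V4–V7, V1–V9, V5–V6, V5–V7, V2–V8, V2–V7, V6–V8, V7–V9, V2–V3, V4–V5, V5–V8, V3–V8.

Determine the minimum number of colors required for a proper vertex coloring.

V1, V2, V3, V4, V7, V8 form a clique, so at least 6 colors are needed.
6 colors suffice: color 1 → {V4}; color 2 → {V7}; color 3 → {V8}; color 4 → {V1, V6}; color 5 → {V2, V5}; color 6 → {V3, V9}. No two adjacent vertices share a color.

6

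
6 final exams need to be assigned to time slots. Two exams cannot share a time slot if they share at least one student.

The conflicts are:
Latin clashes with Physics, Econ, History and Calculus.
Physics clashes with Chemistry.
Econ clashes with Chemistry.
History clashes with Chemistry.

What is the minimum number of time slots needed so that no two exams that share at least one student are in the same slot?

2

Latin and Physics conflict, so at least 2 time slots are needed.
2 time slots suffice: time slot 1 → {Latin, Chemistry}; time slot 2 → {Physics, Econ, History, Calculus}. Each listed conflict is separated.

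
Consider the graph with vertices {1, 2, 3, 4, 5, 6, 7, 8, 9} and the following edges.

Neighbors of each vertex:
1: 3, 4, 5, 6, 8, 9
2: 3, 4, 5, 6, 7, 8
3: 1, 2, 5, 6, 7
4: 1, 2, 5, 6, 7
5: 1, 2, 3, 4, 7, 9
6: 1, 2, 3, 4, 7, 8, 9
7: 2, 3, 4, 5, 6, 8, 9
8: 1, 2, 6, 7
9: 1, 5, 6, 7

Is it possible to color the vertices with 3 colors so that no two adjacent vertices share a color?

No

2, 3, 5, 7 form a clique, so at least 4 colors are needed.
So 3 colors are not enough.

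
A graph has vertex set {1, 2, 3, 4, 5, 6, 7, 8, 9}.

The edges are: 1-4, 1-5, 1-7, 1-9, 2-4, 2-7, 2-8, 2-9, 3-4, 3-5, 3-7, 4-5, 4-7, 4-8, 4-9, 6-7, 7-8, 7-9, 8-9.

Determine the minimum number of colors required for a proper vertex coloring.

2, 4, 7, 8, 9 are mutually adjacent (a clique of size 5), so at least 5 colors are needed.
5 colors suffice: color a → {5, 7}; color b → {4, 6}; color c → {3, 9}; color d → {1, 8}; color e → {2}. Every edge joins two different colors.

5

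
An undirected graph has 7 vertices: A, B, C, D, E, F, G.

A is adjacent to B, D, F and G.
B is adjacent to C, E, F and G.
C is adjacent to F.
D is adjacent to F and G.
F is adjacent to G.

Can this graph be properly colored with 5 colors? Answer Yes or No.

Yes

The chromatic number is 4. A, D, F, G form a clique, so at least 4 colors are needed.
One proper 4-coloring: A=4, B=1, C=3, D=1, E=2, F=2, G=3.
Since 5 ≥ 4, a proper 5-coloring certainly exists.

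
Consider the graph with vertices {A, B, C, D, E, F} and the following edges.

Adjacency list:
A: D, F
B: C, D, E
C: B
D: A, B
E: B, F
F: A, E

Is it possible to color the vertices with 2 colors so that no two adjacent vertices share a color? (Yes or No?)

No

The cycle B-E-F-A-D-B has odd length 5, so it cannot be 2-colored; at least 3 colors are needed.
So 2 colors are not enough.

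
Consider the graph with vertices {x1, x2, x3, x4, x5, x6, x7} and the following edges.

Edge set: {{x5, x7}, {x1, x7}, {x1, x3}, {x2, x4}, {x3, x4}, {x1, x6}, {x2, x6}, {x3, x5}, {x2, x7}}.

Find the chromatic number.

3

The cycle x3-x4-x2-x7-x1-x3 has odd length 5, so it cannot be 2-colored; at least 3 colors are needed.
3 colors suffice: color 1 → {x1, x2, x5}; color 2 → {x3, x6, x7}; color 3 → {x4}. No two adjacent vertices share a color.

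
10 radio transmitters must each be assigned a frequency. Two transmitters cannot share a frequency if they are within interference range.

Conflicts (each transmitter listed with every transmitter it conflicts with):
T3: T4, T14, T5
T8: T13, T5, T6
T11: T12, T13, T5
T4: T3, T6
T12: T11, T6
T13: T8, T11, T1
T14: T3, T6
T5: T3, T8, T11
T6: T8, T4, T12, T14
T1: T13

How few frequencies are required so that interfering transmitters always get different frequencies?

The cycle T6-T8-T5-T11-T12-T6 has odd length 5, so it cannot be 2-colored; at least 3 frequencies are needed.
3 frequencies suffice: frequency 1 → {T13, T5, T6}; frequency 2 → {T3, T8, T11, T1}; frequency 3 → {T4, T12, T14}. No two conflicting transmitters share a frequency.

3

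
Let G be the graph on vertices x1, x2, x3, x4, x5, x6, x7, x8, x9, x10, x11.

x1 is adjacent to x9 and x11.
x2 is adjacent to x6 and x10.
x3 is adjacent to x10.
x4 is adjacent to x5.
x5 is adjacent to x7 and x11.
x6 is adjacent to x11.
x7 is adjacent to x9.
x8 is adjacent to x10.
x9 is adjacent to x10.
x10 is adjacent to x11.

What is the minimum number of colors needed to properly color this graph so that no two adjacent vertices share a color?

The cycle x9-x1-x11-x5-x7-x9 has odd length 5, so it cannot be 2-colored; at least 3 colors are needed.
3 colors suffice: color 1 → {x1, x5, x6, x10}; color 2 → {x2, x3, x4, x8, x9, x11}; color 3 → {x7}. Every edge joins two different colors.

3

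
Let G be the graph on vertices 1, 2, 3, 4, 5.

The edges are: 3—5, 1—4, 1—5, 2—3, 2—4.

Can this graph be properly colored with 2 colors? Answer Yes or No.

No

The cycle 5-1-4-2-3-5 has odd length 5, so it cannot be 2-colored; at least 3 colors are needed.
So 2 colors are not enough.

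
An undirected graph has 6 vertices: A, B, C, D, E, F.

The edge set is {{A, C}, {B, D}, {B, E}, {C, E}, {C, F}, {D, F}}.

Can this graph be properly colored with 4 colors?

Yes

The chromatic number is 3. The cycle B-D-F-C-E-B has odd length 5, so it cannot be 2-colored; at least 3 colors are needed.
3 colors suffice: color 1 → {B, C}; color 2 → {A, E, F}; color 3 → {D}.
Since 4 ≥ 3, a proper 4-coloring certainly exists.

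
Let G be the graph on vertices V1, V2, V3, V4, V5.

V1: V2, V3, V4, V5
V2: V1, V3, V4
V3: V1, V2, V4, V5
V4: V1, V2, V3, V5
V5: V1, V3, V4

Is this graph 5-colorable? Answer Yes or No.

Yes

The chromatic number is 4. V1, V2, V3, V4 form a clique, so at least 4 colors are needed.
A valid assignment using 4 colors: V1=red, V2=yellow, V3=blue, V4=green, V5=yellow.
Since 5 ≥ 4, a proper 5-coloring certainly exists.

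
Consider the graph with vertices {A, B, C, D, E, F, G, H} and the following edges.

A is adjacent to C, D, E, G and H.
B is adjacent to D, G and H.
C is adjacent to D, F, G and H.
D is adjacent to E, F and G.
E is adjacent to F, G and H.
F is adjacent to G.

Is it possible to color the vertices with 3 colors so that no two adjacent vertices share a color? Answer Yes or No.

No

D, E, F, G form a clique, so at least 4 colors are needed.
So 3 colors are not enough.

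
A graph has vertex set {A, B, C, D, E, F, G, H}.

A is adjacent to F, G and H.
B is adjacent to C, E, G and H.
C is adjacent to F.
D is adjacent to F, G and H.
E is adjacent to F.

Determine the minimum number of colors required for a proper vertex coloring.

3

The cycle G-B-E-F-A-G has odd length 5, so it cannot be 2-colored; at least 3 colors are needed.
A valid assignment using 3 colors: A=2, B=1, C=2, D=2, E=2, F=1, G=3, H=3. No two adjacent vertices share a color.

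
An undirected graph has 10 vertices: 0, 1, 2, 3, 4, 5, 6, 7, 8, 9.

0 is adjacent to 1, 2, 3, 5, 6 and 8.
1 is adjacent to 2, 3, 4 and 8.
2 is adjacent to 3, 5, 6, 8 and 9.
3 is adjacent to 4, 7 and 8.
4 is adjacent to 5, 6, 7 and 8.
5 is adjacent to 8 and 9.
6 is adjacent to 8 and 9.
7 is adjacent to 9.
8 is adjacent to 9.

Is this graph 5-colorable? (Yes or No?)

The chromatic number is 5. 0, 1, 2, 3, 8 form a clique, so at least 5 colors are needed.
A valid assignment using 5 colors: 0=c, 1=e, 2=b, 3=d, 4=b, 5=d, 6=d, 7=a, 8=a, 9=c.
That is already a proper 5-coloring.

Yes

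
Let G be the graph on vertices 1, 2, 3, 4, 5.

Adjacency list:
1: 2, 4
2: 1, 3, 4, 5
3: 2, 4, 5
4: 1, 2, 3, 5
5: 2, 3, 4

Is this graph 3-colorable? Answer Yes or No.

2, 3, 4, 5 form a clique, so at least 4 colors are needed.
So 3 colors are not enough.

No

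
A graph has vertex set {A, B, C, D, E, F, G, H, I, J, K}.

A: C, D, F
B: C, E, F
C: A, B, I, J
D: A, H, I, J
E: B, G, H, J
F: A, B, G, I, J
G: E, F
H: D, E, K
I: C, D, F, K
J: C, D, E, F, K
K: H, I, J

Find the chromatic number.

F and I are adjacent, so at least 2 colors are needed.
2 colors suffice: color 1 → {A, B, G, H, I, J}; color 2 → {C, D, E, F, K}. Every edge joins two different colors.

2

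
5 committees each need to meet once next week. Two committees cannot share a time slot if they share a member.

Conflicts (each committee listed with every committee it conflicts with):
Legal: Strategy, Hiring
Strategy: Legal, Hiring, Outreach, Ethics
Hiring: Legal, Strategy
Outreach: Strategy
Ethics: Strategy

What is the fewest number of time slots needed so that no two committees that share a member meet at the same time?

Legal, Strategy, Hiring pairwise conflict, so at least 3 time slots are needed.
3 time slots suffice: Legal=2, Strategy=1, Hiring=3, Outreach=2, Ethics=2. Every pair that conflicts lands in different time slots.

3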